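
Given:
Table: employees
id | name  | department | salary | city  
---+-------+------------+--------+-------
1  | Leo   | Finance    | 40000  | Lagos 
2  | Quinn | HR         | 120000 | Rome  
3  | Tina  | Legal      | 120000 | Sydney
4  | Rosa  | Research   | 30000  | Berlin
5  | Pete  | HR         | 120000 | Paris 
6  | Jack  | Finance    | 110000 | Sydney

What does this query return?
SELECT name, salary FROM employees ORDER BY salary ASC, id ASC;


Sorting by salary ASC, then id ASC for ties

6 rows:
Rosa, 30000
Leo, 40000
Jack, 110000
Quinn, 120000
Tina, 120000
Pete, 120000


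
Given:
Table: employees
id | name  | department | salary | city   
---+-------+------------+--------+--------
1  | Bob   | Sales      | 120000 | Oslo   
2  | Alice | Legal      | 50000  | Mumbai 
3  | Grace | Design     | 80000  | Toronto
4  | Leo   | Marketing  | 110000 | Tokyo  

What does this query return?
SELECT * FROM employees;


SELECT * returns all 4 rows with all columns

4 rows:
1, Bob, Sales, 120000, Oslo
2, Alice, Legal, 50000, Mumbai
3, Grace, Design, 80000, Toronto
4, Leo, Marketing, 110000, Tokyo


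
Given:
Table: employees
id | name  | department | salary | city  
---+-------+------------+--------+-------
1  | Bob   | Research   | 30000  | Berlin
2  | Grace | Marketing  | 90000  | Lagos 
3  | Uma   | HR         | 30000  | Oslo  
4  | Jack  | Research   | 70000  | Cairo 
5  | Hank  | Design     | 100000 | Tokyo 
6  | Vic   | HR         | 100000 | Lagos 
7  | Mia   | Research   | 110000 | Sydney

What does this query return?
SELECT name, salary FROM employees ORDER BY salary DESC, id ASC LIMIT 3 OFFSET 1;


Sort by salary DESC (id ASC tiebreak), then skip 1 and take 3
Rows 2 through 4

3 rows:
Hank, 100000
Vic, 100000
Grace, 90000


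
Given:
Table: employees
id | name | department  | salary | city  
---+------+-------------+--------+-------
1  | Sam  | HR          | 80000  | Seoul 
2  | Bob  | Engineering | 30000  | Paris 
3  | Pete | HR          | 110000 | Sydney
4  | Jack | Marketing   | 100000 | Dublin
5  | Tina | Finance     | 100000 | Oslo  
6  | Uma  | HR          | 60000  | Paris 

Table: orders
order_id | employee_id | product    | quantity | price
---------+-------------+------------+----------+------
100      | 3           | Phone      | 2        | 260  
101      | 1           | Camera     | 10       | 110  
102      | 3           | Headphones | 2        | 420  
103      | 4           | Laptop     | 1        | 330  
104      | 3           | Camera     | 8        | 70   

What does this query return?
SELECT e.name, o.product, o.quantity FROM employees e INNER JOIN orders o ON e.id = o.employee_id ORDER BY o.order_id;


Joining employees.id = orders.employee_id:
  employee Pete (id=3) -> order Phone
  employee Sam (id=1) -> order Camera
  employee Pete (id=3) -> order Headphones
  employee Jack (id=4) -> order Laptop
  employee Pete (id=3) -> order Camera


5 rows:
Pete, Phone, 2
Sam, Camera, 10
Pete, Headphones, 2
Jack, Laptop, 1
Pete, Camera, 8


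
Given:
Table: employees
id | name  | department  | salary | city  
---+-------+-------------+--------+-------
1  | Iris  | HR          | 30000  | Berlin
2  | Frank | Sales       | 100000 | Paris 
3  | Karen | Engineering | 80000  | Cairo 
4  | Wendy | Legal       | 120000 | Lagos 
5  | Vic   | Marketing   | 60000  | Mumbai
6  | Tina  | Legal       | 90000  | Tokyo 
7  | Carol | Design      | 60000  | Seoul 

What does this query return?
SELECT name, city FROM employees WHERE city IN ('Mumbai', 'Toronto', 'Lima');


Filtering: city IN ('Mumbai', 'Toronto', 'Lima')
Matching: 1 rows

1 rows:
Vic, Mumbai


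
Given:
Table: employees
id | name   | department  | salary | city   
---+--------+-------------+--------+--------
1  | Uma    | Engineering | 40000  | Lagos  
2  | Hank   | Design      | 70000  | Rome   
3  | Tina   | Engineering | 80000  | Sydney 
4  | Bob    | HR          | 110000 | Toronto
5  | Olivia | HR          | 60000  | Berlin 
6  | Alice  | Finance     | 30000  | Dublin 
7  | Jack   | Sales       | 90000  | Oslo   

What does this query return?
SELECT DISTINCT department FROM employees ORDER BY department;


All 'department' values (row order): Engineering, Design, Engineering, HR, HR, Finance, Sales
Removing duplicates leaves 5 unique value(s).

5 values:
Design
Engineering
Finance
HR
Sales


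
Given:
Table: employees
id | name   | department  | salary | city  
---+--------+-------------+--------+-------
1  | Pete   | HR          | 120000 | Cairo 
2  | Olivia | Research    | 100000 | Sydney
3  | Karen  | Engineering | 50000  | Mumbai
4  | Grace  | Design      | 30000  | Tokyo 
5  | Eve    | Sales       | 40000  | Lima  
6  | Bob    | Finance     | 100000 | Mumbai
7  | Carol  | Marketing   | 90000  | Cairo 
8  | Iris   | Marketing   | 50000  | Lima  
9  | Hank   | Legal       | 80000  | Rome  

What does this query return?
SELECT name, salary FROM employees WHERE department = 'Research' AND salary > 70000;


Filtering: department = 'Research' AND salary > 70000
Matching: 1 rows

1 rows:
Olivia, 100000


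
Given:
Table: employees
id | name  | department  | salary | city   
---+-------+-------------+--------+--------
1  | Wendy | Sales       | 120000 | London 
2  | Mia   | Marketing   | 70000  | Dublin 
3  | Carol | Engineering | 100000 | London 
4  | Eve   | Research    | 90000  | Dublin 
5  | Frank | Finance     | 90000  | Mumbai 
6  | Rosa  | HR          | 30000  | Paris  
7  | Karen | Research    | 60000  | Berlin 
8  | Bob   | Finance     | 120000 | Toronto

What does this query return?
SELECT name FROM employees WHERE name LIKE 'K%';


LIKE 'K%' matches names starting with 'K'
Matching: 1

1 rows:
Karen


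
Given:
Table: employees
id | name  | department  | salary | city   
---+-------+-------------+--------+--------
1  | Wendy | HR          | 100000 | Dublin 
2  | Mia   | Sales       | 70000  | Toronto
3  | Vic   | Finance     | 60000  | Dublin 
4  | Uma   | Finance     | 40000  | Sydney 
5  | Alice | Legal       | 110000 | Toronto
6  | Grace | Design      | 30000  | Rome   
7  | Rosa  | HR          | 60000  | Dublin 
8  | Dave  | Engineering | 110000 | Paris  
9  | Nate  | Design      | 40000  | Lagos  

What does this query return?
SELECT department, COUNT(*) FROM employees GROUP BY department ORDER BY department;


Assigning each row to its department group:
  Wendy -> HR
  Mia -> Sales
  Vic -> Finance
  Uma -> Finance
  Alice -> Legal
  Grace -> Design
  Rosa -> HR
  Dave -> Engineering
  Nate -> Design


6 groups:
Design, 2
Engineering, 1
Finance, 2
HR, 2
Legal, 1
Sales, 1


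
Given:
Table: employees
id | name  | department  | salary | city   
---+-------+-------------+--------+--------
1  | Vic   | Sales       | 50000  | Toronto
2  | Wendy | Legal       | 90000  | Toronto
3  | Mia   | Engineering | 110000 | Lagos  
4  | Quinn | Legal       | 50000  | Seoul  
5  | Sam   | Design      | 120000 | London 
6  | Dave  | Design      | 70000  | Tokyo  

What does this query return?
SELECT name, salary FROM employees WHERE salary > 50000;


Filtering: salary > 50000
Matching: 4 rows

4 rows:
Wendy, 90000
Mia, 110000
Sam, 120000
Dave, 70000


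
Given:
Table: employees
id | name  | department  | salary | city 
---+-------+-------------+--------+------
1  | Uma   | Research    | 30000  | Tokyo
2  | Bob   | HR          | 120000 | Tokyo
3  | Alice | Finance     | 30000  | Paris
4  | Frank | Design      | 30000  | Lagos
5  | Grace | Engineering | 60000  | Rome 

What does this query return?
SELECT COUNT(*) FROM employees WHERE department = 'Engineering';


Counting rows where department = 'Engineering'
  Grace -> MATCH


1


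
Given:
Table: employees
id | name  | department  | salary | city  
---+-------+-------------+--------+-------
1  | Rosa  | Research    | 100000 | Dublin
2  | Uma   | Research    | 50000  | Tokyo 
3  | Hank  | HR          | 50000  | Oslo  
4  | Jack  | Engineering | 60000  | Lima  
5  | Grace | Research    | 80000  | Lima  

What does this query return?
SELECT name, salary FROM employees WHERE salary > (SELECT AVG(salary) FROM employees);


Subquery: AVG(salary) = 68000.0
Filtering: salary > 68000.0
  Rosa (100000) -> MATCH
  Grace (80000) -> MATCH


2 rows:
Rosa, 100000
Grace, 80000


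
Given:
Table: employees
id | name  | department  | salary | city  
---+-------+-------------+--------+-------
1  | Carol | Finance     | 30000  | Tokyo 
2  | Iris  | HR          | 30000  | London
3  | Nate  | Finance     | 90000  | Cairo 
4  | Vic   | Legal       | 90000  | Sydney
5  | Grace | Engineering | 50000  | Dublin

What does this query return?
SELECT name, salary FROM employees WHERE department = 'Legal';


Filtering: department = 'Legal'
Matching rows: 1

1 rows:
Vic, 90000


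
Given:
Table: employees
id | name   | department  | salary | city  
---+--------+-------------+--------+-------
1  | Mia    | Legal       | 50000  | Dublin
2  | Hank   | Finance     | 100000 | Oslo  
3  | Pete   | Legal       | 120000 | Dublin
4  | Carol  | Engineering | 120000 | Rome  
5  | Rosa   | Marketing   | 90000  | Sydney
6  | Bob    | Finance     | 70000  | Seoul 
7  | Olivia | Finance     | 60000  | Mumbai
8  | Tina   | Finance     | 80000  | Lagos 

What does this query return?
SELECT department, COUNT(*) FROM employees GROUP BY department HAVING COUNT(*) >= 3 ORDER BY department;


Groups with count >= 3:
  Finance: 4 -> PASS
  Engineering: 1 -> filtered out
  Legal: 2 -> filtered out
  Marketing: 1 -> filtered out


1 groups:
Finance, 4


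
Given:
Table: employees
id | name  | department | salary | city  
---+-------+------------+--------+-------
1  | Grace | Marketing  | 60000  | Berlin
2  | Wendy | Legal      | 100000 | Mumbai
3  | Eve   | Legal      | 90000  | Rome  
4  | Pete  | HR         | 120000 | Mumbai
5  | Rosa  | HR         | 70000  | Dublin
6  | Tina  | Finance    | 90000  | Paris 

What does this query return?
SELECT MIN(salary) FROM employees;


Salaries: 60000, 100000, 90000, 120000, 70000, 90000
MIN = 60000

60000


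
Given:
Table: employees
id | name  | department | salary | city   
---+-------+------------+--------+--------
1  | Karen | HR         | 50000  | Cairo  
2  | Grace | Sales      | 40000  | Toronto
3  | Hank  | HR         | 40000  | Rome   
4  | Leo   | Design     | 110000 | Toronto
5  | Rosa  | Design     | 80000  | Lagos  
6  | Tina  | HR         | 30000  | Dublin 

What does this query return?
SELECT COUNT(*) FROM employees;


COUNT(*) counts all rows

6


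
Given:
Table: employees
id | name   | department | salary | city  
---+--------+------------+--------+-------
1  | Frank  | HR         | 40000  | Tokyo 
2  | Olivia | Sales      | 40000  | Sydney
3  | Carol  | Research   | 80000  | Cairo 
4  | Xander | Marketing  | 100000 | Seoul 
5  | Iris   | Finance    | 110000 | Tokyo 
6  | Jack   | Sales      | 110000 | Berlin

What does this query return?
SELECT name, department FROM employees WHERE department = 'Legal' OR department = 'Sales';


Filtering: department = 'Legal' OR 'Sales'
Matching: 2 rows

2 rows:
Olivia, Sales
Jack, Sales


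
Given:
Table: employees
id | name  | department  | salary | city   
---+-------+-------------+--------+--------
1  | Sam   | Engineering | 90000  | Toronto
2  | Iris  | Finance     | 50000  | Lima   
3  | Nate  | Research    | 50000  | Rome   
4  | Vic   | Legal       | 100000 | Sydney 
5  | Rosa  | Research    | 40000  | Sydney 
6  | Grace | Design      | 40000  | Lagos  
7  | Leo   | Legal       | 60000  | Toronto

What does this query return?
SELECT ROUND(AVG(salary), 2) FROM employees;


SUM(salary) = 430000
COUNT = 7
ROUND(AVG, 2) = ROUND(430000 / 7, 2) = 61428.57

61428.57


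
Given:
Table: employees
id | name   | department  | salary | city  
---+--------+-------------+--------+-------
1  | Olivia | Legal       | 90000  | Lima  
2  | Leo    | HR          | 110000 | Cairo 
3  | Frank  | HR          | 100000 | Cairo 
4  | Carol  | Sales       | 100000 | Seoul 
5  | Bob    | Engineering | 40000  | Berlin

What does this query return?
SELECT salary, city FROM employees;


Projecting columns: salary, city

5 rows:
90000, Lima
110000, Cairo
100000, Cairo
100000, Seoul
40000, Berlin


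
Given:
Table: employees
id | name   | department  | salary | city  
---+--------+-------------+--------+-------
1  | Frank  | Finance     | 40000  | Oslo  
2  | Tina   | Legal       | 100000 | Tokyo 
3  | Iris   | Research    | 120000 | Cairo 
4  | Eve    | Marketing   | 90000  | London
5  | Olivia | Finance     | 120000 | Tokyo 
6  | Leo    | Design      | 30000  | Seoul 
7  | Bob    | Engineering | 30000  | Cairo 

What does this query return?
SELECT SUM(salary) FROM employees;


SUM(salary) = 40000 + 100000 + 120000 + 90000 + 120000 + 30000 + 30000 = 530000

530000


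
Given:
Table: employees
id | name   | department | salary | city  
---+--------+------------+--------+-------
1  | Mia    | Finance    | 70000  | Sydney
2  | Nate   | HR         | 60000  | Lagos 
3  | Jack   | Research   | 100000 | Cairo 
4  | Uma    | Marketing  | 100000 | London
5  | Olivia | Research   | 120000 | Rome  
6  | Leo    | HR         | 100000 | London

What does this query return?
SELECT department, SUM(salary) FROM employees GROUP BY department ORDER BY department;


Summing salary within each department:
  Finance: 70000 = 70000
  HR: 60000 + 100000 = 160000
  Marketing: 100000 = 100000
  Research: 100000 + 120000 = 220000


4 groups:
Finance, 70000
HR, 160000
Marketing, 100000
Research, 220000


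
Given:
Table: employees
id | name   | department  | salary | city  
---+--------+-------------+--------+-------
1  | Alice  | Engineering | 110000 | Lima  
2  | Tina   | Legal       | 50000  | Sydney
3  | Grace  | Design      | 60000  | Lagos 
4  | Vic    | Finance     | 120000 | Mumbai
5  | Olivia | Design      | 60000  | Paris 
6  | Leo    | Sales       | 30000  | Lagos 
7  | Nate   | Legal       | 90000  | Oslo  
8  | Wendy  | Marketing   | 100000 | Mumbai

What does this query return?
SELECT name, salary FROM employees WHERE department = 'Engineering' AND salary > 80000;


Filtering: department = 'Engineering' AND salary > 80000
Matching: 1 rows

1 rows:
Alice, 110000


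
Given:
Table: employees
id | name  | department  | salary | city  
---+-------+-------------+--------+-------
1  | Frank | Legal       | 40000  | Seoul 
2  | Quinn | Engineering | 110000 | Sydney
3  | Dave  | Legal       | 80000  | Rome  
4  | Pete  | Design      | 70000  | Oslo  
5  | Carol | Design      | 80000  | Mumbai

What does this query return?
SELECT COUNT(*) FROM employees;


COUNT(*) counts all rows

5


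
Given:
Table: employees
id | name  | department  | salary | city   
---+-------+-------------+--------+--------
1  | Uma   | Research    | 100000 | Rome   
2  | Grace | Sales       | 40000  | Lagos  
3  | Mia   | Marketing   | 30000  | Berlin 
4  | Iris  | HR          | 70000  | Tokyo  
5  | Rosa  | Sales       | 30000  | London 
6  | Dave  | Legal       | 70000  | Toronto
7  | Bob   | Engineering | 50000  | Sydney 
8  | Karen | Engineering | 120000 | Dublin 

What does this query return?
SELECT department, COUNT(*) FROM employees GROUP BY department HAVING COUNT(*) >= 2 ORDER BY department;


Groups with count >= 2:
  Engineering: 2 -> PASS
  Sales: 2 -> PASS
  HR: 1 -> filtered out
  Legal: 1 -> filtered out
  Marketing: 1 -> filtered out
  Research: 1 -> filtered out


2 groups:
Engineering, 2
Sales, 2


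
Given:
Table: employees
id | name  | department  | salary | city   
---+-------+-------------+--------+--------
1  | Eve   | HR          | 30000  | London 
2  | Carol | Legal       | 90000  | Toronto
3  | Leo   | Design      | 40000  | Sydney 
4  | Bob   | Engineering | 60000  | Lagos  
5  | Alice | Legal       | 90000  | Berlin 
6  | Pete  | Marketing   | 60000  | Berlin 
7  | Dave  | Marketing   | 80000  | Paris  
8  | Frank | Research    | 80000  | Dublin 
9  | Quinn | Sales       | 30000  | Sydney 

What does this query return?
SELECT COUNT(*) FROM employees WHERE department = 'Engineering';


Counting rows where department = 'Engineering'
  Bob -> MATCH


1


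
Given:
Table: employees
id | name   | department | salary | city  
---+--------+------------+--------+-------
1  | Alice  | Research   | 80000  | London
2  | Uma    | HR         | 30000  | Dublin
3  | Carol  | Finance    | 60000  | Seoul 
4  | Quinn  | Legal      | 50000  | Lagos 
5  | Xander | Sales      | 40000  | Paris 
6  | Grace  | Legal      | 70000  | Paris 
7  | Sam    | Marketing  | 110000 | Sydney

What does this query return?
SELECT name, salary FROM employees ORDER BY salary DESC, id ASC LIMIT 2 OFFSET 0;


Sort by salary DESC (id ASC tiebreak), then skip 0 and take 2
Rows 1 through 2

2 rows:
Sam, 110000
Alice, 80000


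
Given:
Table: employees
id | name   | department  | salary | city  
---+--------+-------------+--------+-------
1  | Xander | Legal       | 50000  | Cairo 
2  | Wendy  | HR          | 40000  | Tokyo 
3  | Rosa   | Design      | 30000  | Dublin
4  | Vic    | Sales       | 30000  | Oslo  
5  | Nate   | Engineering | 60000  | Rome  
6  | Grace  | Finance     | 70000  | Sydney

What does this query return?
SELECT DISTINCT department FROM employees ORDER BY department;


All 'department' values (row order): Legal, HR, Design, Sales, Engineering, Finance
Removing duplicates leaves 6 unique value(s).

6 values:
Design
Engineering
Finance
HR
Legal
Sales


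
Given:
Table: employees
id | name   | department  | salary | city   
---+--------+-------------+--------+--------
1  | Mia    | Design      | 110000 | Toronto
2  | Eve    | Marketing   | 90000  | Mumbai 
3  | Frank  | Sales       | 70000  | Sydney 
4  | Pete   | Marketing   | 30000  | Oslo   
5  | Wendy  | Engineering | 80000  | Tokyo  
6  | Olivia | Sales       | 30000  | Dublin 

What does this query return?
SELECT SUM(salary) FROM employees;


SUM(salary) = 110000 + 90000 + 70000 + 30000 + 80000 + 30000 = 410000

410000


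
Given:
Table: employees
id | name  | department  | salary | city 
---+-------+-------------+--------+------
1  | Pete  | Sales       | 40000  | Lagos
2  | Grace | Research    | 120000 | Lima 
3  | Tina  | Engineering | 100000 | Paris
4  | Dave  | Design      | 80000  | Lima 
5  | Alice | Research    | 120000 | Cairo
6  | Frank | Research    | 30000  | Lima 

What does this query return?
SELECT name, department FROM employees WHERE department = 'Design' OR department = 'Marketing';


Filtering: department = 'Design' OR 'Marketing'
Matching: 1 rows

1 rows:
Dave, Design


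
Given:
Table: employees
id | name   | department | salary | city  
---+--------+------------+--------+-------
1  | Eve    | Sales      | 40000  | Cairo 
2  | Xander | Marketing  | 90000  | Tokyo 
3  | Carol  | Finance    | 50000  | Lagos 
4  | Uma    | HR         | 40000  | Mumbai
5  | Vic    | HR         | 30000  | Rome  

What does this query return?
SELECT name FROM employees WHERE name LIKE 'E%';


LIKE 'E%' matches names starting with 'E'
Matching: 1

1 rows:
Eve


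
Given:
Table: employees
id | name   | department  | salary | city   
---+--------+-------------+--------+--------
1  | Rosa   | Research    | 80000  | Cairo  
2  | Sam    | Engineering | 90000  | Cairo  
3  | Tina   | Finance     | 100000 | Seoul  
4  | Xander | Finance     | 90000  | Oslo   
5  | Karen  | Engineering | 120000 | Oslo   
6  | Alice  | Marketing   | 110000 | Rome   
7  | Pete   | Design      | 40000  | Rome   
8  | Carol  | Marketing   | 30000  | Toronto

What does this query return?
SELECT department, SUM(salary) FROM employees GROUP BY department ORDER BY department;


Summing salary within each department:
  Design: 40000 = 40000
  Engineering: 90000 + 120000 = 210000
  Finance: 100000 + 90000 = 190000
  Marketing: 110000 + 30000 = 140000
  Research: 80000 = 80000


5 groups:
Design, 40000
Engineering, 210000
Finance, 190000
Marketing, 140000
Research, 80000


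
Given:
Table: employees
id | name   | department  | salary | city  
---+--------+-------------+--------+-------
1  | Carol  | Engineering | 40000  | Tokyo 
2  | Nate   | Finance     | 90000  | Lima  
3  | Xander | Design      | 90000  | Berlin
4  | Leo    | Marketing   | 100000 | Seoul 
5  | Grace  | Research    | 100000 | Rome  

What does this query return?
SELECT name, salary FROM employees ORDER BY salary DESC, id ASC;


Sorting by salary DESC, then id ASC for ties

5 rows:
Leo, 100000
Grace, 100000
Nate, 90000
Xander, 90000
Carol, 40000


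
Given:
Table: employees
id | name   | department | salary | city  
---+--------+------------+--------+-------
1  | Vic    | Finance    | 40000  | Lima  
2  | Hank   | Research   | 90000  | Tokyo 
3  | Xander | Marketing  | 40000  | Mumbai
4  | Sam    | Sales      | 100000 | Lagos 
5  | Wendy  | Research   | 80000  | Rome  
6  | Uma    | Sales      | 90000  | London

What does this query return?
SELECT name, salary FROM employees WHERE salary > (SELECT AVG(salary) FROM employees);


Subquery: AVG(salary) = 73333.33
Filtering: salary > 73333.33
  Hank (90000) -> MATCH
  Sam (100000) -> MATCH
  Wendy (80000) -> MATCH
  Uma (90000) -> MATCH


4 rows:
Hank, 90000
Sam, 100000
Wendy, 80000
Uma, 90000


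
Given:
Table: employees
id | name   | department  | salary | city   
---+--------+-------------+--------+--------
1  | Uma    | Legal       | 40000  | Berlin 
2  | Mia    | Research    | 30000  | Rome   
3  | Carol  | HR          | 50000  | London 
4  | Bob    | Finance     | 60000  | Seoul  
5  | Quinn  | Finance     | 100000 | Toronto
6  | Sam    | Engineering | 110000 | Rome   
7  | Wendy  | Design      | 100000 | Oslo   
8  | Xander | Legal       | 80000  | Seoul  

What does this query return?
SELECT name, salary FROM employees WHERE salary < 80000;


Filtering: salary < 80000
Matching: 4 rows

4 rows:
Uma, 40000
Mia, 30000
Carol, 50000
Bob, 60000


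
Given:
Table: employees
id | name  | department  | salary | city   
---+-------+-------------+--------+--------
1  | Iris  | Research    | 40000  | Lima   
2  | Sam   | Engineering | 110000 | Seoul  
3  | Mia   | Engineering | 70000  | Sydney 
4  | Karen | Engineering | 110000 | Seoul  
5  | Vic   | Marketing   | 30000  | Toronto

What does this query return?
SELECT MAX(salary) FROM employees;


Salaries: 40000, 110000, 70000, 110000, 30000
MAX = 110000

110000


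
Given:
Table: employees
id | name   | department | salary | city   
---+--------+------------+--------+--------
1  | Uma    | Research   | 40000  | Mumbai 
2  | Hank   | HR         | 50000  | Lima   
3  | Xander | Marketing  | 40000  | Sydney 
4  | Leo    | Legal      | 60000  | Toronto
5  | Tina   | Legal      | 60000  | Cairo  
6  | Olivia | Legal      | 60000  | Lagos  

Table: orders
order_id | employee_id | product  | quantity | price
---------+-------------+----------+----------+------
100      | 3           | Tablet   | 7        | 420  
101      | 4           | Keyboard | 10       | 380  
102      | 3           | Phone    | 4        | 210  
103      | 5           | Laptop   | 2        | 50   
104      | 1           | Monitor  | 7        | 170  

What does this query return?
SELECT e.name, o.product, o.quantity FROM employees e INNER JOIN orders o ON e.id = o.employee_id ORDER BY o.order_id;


Joining employees.id = orders.employee_id:
  employee Xander (id=3) -> order Tablet
  employee Leo (id=4) -> order Keyboard
  employee Xander (id=3) -> order Phone
  employee Tina (id=5) -> order Laptop
  employee Uma (id=1) -> order Monitor


5 rows:
Xander, Tablet, 7
Leo, Keyboard, 10
Xander, Phone, 4
Tina, Laptop, 2
Uma, Monitor, 7


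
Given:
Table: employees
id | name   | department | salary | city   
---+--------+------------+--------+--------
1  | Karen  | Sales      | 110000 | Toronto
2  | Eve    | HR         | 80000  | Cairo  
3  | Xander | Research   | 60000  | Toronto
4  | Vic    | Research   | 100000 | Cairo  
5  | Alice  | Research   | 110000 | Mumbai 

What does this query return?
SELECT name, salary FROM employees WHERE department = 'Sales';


Filtering: department = 'Sales'
Matching rows: 1

1 rows:
Karen, 110000


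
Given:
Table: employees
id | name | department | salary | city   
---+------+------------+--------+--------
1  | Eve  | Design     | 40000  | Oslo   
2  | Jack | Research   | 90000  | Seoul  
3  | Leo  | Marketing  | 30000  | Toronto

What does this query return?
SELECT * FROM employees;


SELECT * returns all 3 rows with all columns

3 rows:
1, Eve, Design, 40000, Oslo
2, Jack, Research, 90000, Seoul
3, Leo, Marketing, 30000, Toronto


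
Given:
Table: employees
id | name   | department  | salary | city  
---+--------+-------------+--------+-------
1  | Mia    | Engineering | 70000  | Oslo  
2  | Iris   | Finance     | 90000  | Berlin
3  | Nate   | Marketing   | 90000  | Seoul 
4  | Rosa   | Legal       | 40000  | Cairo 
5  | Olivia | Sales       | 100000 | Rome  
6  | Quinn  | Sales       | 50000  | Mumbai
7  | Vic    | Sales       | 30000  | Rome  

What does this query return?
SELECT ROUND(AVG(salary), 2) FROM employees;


SUM(salary) = 470000
COUNT = 7
ROUND(AVG, 2) = ROUND(470000 / 7, 2) = 67142.86

67142.86


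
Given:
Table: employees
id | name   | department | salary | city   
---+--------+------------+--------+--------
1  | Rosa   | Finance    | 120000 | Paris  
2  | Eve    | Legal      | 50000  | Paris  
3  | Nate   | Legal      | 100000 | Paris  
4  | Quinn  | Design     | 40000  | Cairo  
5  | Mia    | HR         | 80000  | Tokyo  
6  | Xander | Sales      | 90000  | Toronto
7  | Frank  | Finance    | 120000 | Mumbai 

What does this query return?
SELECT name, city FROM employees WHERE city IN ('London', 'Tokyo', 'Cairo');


Filtering: city IN ('London', 'Tokyo', 'Cairo')
Matching: 2 rows

2 rows:
Quinn, Cairo
Mia, Tokyo


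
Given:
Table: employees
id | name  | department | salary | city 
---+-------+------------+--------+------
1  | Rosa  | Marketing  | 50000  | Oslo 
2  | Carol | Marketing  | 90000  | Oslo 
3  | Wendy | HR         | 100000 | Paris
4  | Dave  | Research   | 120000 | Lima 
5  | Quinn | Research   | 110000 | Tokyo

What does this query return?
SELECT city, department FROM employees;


Projecting columns: city, department

5 rows:
Oslo, Marketing
Oslo, Marketing
Paris, HR
Lima, Research
Tokyo, Research


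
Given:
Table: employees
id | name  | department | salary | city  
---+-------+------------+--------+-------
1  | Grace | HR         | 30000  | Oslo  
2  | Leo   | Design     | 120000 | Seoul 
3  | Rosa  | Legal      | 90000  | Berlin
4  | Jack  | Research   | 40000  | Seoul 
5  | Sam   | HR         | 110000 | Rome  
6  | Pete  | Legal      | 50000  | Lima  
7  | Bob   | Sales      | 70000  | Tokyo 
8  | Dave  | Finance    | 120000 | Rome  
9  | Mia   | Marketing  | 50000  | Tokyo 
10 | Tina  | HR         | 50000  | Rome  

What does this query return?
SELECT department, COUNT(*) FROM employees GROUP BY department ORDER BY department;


Assigning each row to its department group:
  Grace -> HR
  Leo -> Design
  Rosa -> Legal
  Jack -> Research
  Sam -> HR
  Pete -> Legal
  Bob -> Sales
  Dave -> Finance
  Mia -> Marketing
  Tina -> HR


7 groups:
Design, 1
Finance, 1
HR, 3
Legal, 2
Marketing, 1
Research, 1
Sales, 1


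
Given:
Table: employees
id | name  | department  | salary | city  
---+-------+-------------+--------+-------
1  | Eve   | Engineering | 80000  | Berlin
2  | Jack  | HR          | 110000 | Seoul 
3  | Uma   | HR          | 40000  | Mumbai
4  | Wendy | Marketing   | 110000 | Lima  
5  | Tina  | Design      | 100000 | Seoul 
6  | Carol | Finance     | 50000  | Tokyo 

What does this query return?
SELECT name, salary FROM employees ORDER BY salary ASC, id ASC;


Sorting by salary ASC, then id ASC for ties

6 rows:
Uma, 40000
Carol, 50000
Eve, 80000
Tina, 100000
Jack, 110000
Wendy, 110000


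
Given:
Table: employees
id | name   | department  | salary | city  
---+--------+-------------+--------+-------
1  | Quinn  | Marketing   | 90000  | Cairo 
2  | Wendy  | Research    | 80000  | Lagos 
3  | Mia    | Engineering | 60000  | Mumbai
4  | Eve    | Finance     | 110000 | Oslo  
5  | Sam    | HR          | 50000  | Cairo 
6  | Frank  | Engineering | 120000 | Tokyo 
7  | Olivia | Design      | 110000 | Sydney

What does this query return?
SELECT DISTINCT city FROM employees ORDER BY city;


All 'city' values (row order): Cairo, Lagos, Mumbai, Oslo, Cairo, Tokyo, Sydney
Removing duplicates leaves 6 unique value(s).

6 values:
Cairo
Lagos
Mumbai
Oslo
Sydney
Tokyo


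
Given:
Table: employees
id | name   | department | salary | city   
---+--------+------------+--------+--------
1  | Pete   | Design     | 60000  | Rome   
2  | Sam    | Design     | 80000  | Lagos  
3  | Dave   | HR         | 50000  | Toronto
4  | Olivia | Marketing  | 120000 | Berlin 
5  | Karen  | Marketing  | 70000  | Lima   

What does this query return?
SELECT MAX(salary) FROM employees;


Salaries: 60000, 80000, 50000, 120000, 70000
MAX = 120000

120000


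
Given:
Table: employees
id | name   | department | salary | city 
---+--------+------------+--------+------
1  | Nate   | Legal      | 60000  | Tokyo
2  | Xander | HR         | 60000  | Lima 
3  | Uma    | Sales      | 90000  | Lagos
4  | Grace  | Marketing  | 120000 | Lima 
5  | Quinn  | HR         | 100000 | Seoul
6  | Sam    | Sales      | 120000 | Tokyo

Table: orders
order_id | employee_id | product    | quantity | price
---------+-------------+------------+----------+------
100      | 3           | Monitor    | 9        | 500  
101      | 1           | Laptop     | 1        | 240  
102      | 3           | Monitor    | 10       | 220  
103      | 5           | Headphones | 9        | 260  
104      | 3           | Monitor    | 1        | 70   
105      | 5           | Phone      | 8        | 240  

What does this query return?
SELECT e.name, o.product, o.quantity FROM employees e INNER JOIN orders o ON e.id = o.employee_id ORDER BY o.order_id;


Joining employees.id = orders.employee_id:
  employee Uma (id=3) -> order Monitor
  employee Nate (id=1) -> order Laptop
  employee Uma (id=3) -> order Monitor
  employee Quinn (id=5) -> order Headphones
  employee Uma (id=3) -> order Monitor
  employee Quinn (id=5) -> order Phone


6 rows:
Uma, Monitor, 9
Nate, Laptop, 1
Uma, Monitor, 10
Quinn, Headphones, 9
Uma, Monitor, 1
Quinn, Phone, 8


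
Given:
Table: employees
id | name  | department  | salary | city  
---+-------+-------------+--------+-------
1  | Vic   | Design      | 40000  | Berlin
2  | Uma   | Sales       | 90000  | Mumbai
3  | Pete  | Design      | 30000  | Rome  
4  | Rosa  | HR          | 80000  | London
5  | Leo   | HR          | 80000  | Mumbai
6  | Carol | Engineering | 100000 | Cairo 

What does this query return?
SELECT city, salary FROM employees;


Projecting columns: city, salary

6 rows:
Berlin, 40000
Mumbai, 90000
Rome, 30000
London, 80000
Mumbai, 80000
Cairo, 100000


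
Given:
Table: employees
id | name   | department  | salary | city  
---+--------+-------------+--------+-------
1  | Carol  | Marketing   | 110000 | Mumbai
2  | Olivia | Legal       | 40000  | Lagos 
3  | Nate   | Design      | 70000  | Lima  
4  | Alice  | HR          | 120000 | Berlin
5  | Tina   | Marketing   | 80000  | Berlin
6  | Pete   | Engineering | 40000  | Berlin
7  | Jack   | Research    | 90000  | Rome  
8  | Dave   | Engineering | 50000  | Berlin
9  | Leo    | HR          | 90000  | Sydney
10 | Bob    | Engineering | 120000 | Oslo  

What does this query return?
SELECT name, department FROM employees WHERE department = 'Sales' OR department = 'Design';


Filtering: department = 'Sales' OR 'Design'
Matching: 1 rows

1 rows:
Nate, Design


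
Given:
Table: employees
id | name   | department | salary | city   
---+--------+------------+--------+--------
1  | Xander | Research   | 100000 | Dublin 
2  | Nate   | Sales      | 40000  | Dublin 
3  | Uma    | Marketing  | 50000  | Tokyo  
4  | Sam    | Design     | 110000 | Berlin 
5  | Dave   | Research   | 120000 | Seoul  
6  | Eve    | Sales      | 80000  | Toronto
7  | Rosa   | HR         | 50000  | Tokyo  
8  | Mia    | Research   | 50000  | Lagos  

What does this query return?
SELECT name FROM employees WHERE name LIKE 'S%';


LIKE 'S%' matches names starting with 'S'
Matching: 1

1 rows:
Sam


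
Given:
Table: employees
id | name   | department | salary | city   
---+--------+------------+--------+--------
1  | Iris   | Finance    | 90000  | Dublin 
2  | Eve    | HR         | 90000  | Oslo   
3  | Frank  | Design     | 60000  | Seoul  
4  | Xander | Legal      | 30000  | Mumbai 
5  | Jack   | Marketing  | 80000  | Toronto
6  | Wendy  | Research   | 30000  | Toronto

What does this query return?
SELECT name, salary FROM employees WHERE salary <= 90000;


Filtering: salary <= 90000
Matching: 6 rows

6 rows:
Iris, 90000
Eve, 90000
Frank, 60000
Xander, 30000
Jack, 80000
Wendy, 30000


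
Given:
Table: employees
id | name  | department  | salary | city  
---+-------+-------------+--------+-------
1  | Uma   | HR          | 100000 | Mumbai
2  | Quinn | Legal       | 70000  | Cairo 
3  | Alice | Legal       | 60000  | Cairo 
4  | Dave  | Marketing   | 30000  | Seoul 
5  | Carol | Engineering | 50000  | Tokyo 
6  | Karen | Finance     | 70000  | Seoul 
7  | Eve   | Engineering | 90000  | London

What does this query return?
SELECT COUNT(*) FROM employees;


COUNT(*) counts all rows

7


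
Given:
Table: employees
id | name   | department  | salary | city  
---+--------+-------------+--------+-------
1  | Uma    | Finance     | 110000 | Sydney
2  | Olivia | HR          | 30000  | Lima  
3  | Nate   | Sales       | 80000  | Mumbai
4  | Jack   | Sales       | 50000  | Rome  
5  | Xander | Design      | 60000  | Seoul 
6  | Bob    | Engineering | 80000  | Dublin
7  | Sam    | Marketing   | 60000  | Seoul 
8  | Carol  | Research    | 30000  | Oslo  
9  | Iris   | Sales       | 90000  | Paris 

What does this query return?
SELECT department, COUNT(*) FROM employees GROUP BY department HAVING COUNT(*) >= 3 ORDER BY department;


Groups with count >= 3:
  Sales: 3 -> PASS
  Design: 1 -> filtered out
  Engineering: 1 -> filtered out
  Finance: 1 -> filtered out
  HR: 1 -> filtered out
  Marketing: 1 -> filtered out
  Research: 1 -> filtered out


1 groups:
Sales, 3


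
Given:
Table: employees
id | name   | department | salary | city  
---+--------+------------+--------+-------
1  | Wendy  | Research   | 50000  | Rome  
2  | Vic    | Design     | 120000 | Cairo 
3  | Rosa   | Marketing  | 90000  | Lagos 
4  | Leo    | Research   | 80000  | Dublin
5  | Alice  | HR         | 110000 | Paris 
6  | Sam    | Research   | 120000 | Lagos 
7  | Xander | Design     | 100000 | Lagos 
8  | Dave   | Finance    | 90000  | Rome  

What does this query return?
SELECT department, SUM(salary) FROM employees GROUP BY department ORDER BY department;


Summing salary within each department:
  Design: 120000 + 100000 = 220000
  Finance: 90000 = 90000
  HR: 110000 = 110000
  Marketing: 90000 = 90000
  Research: 50000 + 80000 + 120000 = 250000


5 groups:
Design, 220000
Finance, 90000
HR, 110000
Marketing, 90000
Research, 250000


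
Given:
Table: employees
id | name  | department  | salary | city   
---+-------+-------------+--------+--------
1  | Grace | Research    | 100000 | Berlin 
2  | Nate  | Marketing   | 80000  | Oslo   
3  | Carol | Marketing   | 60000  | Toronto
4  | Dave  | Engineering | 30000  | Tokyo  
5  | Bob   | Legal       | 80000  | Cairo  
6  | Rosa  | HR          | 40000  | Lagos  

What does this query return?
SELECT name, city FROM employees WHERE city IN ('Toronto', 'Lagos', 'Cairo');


Filtering: city IN ('Toronto', 'Lagos', 'Cairo')
Matching: 3 rows

3 rows:
Carol, Toronto
Bob, Cairo
Rosa, Lagos


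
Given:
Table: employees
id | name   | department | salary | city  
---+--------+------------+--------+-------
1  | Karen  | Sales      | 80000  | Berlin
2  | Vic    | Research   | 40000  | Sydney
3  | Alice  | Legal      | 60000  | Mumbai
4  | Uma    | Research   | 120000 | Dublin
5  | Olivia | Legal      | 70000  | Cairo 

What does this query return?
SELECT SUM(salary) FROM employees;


SUM(salary) = 80000 + 40000 + 60000 + 120000 + 70000 = 370000

370000


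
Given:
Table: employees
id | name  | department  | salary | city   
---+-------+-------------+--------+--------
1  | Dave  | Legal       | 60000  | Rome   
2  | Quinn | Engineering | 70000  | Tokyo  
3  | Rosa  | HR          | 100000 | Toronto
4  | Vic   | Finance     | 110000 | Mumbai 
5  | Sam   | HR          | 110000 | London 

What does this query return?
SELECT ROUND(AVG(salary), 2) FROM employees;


SUM(salary) = 450000
COUNT = 5
ROUND(AVG, 2) = ROUND(450000 / 5, 2) = 90000.0

90000.0


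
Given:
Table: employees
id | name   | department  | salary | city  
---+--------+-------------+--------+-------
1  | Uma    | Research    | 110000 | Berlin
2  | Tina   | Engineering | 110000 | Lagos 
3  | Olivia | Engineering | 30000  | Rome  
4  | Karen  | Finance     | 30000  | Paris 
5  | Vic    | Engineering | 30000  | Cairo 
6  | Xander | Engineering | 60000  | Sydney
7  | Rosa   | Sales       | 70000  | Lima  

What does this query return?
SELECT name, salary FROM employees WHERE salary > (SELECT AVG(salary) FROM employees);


Subquery: AVG(salary) = 62857.14
Filtering: salary > 62857.14
  Uma (110000) -> MATCH
  Tina (110000) -> MATCH
  Rosa (70000) -> MATCH


3 rows:
Uma, 110000
Tina, 110000
Rosa, 70000


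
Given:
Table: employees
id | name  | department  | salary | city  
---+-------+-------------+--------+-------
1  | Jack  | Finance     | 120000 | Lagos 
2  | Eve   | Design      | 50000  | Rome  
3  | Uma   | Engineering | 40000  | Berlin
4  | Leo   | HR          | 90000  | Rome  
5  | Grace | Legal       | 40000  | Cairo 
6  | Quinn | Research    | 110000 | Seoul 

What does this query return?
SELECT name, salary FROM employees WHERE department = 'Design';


Filtering: department = 'Design'
Matching rows: 1

1 rows:
Eve, 50000


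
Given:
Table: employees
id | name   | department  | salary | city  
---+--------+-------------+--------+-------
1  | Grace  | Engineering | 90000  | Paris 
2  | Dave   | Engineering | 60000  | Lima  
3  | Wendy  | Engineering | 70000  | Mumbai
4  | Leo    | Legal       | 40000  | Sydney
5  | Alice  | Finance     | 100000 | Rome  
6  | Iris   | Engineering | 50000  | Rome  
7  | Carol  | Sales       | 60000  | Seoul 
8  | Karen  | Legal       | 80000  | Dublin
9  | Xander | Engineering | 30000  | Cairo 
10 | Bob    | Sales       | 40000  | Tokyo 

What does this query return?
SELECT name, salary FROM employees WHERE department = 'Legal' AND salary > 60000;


Filtering: department = 'Legal' AND salary > 60000
Matching: 1 rows

1 rows:
Karen, 80000


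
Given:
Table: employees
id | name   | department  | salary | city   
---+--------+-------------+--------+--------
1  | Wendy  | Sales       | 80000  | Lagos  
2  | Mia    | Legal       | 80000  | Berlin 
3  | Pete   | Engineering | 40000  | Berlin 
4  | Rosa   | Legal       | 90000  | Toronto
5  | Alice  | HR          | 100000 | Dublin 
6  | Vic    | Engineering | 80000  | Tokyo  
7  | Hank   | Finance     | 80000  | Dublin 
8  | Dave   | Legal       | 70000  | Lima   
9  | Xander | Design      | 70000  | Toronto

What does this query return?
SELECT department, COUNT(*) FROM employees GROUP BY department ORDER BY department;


Assigning each row to its department group:
  Wendy -> Sales
  Mia -> Legal
  Pete -> Engineering
  Rosa -> Legal
  Alice -> HR
  Vic -> Engineering
  Hank -> Finance
  Dave -> Legal
  Xander -> Design


6 groups:
Design, 1
Engineering, 2
Finance, 1
HR, 1
Legal, 3
Sales, 1


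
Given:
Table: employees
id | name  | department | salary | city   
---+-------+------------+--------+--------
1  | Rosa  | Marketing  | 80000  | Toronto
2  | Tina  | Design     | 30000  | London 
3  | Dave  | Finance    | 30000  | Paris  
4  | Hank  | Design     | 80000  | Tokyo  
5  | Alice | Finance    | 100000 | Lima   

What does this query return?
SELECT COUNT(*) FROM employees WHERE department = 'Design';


Counting rows where department = 'Design'
  Tina -> MATCH
  Hank -> MATCH


2


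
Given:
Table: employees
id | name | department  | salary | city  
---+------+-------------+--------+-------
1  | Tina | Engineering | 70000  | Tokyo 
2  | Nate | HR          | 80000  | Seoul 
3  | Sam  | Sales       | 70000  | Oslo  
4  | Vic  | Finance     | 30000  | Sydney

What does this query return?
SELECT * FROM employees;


SELECT * returns all 4 rows with all columns

4 rows:
1, Tina, Engineering, 70000, Tokyo
2, Nate, HR, 80000, Seoul
3, Sam, Sales, 70000, Oslo
4, Vic, Finance, 30000, Sydney
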